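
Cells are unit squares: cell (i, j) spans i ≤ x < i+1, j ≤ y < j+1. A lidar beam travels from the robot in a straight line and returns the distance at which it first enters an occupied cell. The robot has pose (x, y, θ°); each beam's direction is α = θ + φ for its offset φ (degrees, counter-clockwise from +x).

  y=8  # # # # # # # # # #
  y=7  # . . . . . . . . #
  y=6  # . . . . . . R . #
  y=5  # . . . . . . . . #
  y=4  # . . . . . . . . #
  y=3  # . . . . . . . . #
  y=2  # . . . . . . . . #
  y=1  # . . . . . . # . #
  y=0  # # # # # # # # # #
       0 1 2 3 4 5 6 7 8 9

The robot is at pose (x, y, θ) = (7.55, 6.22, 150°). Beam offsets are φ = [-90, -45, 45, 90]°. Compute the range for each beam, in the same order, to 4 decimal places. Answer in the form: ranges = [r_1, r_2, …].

ranges = [2.0554, 1.8428, 6.7811, 6.0275]

beam 1: φ=-90°, α=60°
  dir = (cos 60°, sin 60°) = (0.5000, 0.8660); from cell (7,6)
  next x-line at t=0.9000, next y-line at t=0.9007; Δt_x=2.0000, Δt_y=1.1547
    x: enter (8,6) at t=0.9000
    y: enter (8,7) at t=0.9007
    y: enter (8,8) at t=2.0554 ← occupied
  → r_1 = 2.0554
beam 2: φ=-45°, α=105°
  dir = (cos 105°, sin 105°) = (-0.2588, 0.9659); from cell (7,6)
  next x-line at t=2.1250, next y-line at t=0.8075; Δt_x=3.8637, Δt_y=1.0353
    y: enter (7,7) at t=0.8075
    y: enter (7,8) at t=1.8428 ← occupied
  → r_2 = 1.8428
beam 3: φ=45°, α=195°
  dir = (cos 195°, sin 195°) = (-0.9659, -0.2588); from cell (7,6)
  next x-line at t=0.5694, next y-line at t=0.8500; Δt_x=1.0353, Δt_y=3.8637
    x: enter (6,6) at t=0.5694
    y: enter (6,5) at t=0.8500
    x: enter (5,5) at t=1.6047
    x: enter (4,5) at t=2.6400
    x: enter (3,5) at t=3.6752
    x: enter (2,5) at t=4.7105
    y: enter (2,4) at t=4.7137
    x: enter (1,4) at t=5.7458
    x: enter (0,4) at t=6.7811 ← occupied
  → r_3 = 6.7811
beam 4: φ=90°, α=240°
  dir = (cos 240°, sin 240°) = (-0.5000, -0.8660); from cell (7,6)
  next x-line at t=1.1000, next y-line at t=0.2540; Δt_x=2.0000, Δt_y=1.1547
    y: enter (7,5) at t=0.2540
    x: enter (6,5) at t=1.1000
    y: enter (6,4) at t=1.4087
    y: enter (6,3) at t=2.5634
    x: enter (5,3) at t=3.1000
    y: enter (5,2) at t=3.7181
    y: enter (5,1) at t=4.8728
    x: enter (4,1) at t=5.1000
    y: enter (4,0) at t=6.0275 ← occupied
  → r_4 = 6.0275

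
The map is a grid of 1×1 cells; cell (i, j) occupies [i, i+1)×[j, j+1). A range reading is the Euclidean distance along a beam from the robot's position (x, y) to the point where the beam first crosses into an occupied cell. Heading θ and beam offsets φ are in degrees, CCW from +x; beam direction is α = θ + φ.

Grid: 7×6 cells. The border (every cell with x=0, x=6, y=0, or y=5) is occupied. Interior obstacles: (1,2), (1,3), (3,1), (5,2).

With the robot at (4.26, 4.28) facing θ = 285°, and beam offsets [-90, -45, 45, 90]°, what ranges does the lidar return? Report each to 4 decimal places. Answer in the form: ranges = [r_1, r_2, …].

ranges = [2.3397, 3.7874, 2.0092, 1.8014]

beam 1: φ=-90°, α=195°
  d=(-0.9659,-0.2588)  start (4,4)  tX=0.2692 tY=1.0818  stride 1/|dx|=1.0353 1/|dy|=3.8637
    cross x-line → (3,4), t=0.2692
    cross y-line → (3,3), t=1.0818
    cross x-line → (2,3), t=1.3044
    cross x-line → (1,3), t=2.3397 (wall)
  → r_1 = 2.3397
beam 2: φ=-45°, α=240°
  d=(-0.5000,-0.8660)  start (4,4)  tX=0.5200 tY=0.3233  stride 1/|dx|=2.0000 1/|dy|=1.1547
    cross y-line → (4,3), t=0.3233
    cross x-line → (3,3), t=0.5200
    cross y-line → (3,2), t=1.4780
    cross x-line → (2,2), t=2.5200
    cross y-line → (2,1), t=2.6327
    cross y-line → (2,0), t=3.7874 (wall)
  → r_2 = 3.7874
beam 3: φ=45°, α=330°
  d=(0.8660,-0.5000)  start (4,4)  tX=0.8545 tY=0.5600  stride 1/|dx|=1.1547 1/|dy|=2.0000
    cross y-line → (4,3), t=0.5600
    cross x-line → (5,3), t=0.8545
    cross x-line → (6,3), t=2.0092 (wall)
  → r_3 = 2.0092
beam 4: φ=90°, α=15°
  d=(0.9659,0.2588)  start (4,4)  tX=0.7661 tY=2.7819  stride 1/|dx|=1.0353 1/|dy|=3.8637
    cross x-line → (5,4), t=0.7661
    cross x-line → (6,4), t=1.8014 (wall)
  → r_4 = 1.8014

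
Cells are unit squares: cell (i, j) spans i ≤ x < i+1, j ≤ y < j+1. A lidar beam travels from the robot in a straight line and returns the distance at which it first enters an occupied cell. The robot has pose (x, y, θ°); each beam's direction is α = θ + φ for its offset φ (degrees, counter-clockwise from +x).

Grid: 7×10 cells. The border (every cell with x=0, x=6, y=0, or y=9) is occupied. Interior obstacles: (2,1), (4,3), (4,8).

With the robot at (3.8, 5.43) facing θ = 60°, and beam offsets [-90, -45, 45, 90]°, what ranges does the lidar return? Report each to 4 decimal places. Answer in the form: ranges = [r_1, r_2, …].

beam 1: φ=-90°, α=330°
  direction (0.8660, -0.5000); cell (3,5); t to first gridline: x 0.2309, y 0.8600 (then +1.1547 / +2.0000)
    (4,5) via x @ 0.2309
    (4,4) via y @ 0.8600
    (5,4) via x @ 1.3856
    (6,4) via x @ 2.5403  # hit
  → r_1 = 2.5403
beam 2: φ=-45°, α=15°
  direction (0.9659, 0.2588); cell (3,5); t to first gridline: x 0.2071, y 2.2023 (then +1.0353 / +3.8637)
    (4,5) via x @ 0.2071
    (5,5) via x @ 1.2423
    (5,6) via y @ 2.2023
    (6,6) via x @ 2.2776  # hit
  → r_2 = 2.2776
beam 3: φ=45°, α=105°
  direction (-0.2588, 0.9659); cell (3,5); t to first gridline: x 3.0910, y 0.5901 (then +3.8637 / +1.0353)
    (3,6) via y @ 0.5901
    (3,7) via y @ 1.6254
    (3,8) via y @ 2.6607
    (2,8) via x @ 3.0910
    (2,9) via y @ 3.6959  # hit
  → r_3 = 3.6959
beam 4: φ=90°, α=150°
  direction (-0.8660, 0.5000); cell (3,5); t to first gridline: x 0.9238, y 1.1400 (then +1.1547 / +2.0000)
    (2,5) via x @ 0.9238
    (2,6) via y @ 1.1400
    (1,6) via x @ 2.0785
    (1,7) via y @ 3.1400
    (0,7) via x @ 3.2332  # hit
  → r_4 = 3.2332

ranges = [2.5403, 2.2776, 3.6959, 3.2332]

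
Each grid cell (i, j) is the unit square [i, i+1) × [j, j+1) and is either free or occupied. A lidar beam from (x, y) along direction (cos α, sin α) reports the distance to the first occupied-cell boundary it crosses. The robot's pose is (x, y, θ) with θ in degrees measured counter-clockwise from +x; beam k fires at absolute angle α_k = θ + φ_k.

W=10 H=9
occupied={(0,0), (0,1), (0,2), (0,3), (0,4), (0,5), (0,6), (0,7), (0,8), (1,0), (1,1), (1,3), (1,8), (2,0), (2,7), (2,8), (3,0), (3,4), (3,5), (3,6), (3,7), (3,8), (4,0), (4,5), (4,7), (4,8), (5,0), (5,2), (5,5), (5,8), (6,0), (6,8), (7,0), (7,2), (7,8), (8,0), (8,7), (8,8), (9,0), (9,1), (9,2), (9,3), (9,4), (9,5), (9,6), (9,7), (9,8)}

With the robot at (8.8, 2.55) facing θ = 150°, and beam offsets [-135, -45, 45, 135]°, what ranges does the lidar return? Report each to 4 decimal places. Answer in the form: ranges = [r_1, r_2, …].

ranges = [0.2071, 5.6423, 0.8282, 0.7727]

beam 1: φ=-135°, α=15°
  d=(0.9659,0.2588)  start (8,2)  tX=0.2071 tY=1.7387  stride 1/|dx|=1.0353 1/|dy|=3.8637
    cross x-line → (9,2), t=0.2071 (wall)
  → r_1 = 0.2071
beam 2: φ=-45°, α=105°
  d=(-0.2588,0.9659)  start (8,2)  tX=3.0910 tY=0.4659  stride 1/|dx|=3.8637 1/|dy|=1.0353
    cross y-line → (8,3), t=0.4659
    cross y-line → (8,4), t=1.5012
    cross y-line → (8,5), t=2.5364
    cross x-line → (7,5), t=3.0910
    cross y-line → (7,6), t=3.5717
    cross y-line → (7,7), t=4.6070
    cross y-line → (7,8), t=5.6423 (wall)
  → r_2 = 5.6423
beam 3: φ=45°, α=195°
  d=(-0.9659,-0.2588)  start (8,2)  tX=0.8282 tY=2.1250  stride 1/|dx|=1.0353 1/|dy|=3.8637
    cross x-line → (7,2), t=0.8282 (wall)
  → r_3 = 0.8282
beam 4: φ=135°, α=285°
  d=(0.2588,-0.9659)  start (8,2)  tX=0.7727 tY=0.5694  stride 1/|dx|=3.8637 1/|dy|=1.0353
    cross y-line → (8,1), t=0.5694
    cross x-line → (9,1), t=0.7727 (wall)
  → r_4 = 0.7727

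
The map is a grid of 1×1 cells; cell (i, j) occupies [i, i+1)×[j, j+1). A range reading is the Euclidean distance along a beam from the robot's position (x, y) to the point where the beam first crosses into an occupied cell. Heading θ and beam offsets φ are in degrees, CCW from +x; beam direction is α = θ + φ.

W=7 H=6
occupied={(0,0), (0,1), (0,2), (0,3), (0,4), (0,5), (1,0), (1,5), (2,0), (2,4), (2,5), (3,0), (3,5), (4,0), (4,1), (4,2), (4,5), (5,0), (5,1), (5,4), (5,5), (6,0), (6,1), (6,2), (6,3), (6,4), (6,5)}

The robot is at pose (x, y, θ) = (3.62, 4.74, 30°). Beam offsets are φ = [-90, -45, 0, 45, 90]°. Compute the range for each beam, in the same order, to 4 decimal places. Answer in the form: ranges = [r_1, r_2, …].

ranges = [2.0092, 1.4287, 0.5200, 0.2692, 0.3002]

beam 1: φ=-90°, α=300°
  dir = (cos 300°, sin 300°) = (0.5000, -0.8660); from cell (3,4)
  next x-line at t=0.7600, next y-line at t=0.8545; Δt_x=2.0000, Δt_y=1.1547
    x: enter (4,4) at t=0.7600
    y: enter (4,3) at t=0.8545
    y: enter (4,2) at t=2.0092 ← occupied
  → r_1 = 2.0092
beam 2: φ=-45°, α=345°
  dir = (cos 345°, sin 345°) = (0.9659, -0.2588); from cell (3,4)
  next x-line at t=0.3934, next y-line at t=2.8591; Δt_x=1.0353, Δt_y=3.8637
    x: enter (4,4) at t=0.3934
    x: enter (5,4) at t=1.4287 ← occupied
  → r_2 = 1.4287
beam 3: φ=0°, α=30°
  dir = (cos 30°, sin 30°) = (0.8660, 0.5000); from cell (3,4)
  next x-line at t=0.4388, next y-line at t=0.5200; Δt_x=1.1547, Δt_y=2.0000
    x: enter (4,4) at t=0.4388
    y: enter (4,5) at t=0.5200 ← occupied
  → r_3 = 0.5200
beam 4: φ=45°, α=75°
  dir = (cos 75°, sin 75°) = (0.2588, 0.9659); from cell (3,4)
  next x-line at t=1.4682, next y-line at t=0.2692; Δt_x=3.8637, Δt_y=1.0353
    y: enter (3,5) at t=0.2692 ← occupied
  → r_4 = 0.2692
beam 5: φ=90°, α=120°
  dir = (cos 120°, sin 120°) = (-0.5000, 0.8660); from cell (3,4)
  next x-line at t=1.2400, next y-line at t=0.3002; Δt_x=2.0000, Δt_y=1.1547
    y: enter (3,5) at t=0.3002 ← occupied
  → r_5 = 0.3002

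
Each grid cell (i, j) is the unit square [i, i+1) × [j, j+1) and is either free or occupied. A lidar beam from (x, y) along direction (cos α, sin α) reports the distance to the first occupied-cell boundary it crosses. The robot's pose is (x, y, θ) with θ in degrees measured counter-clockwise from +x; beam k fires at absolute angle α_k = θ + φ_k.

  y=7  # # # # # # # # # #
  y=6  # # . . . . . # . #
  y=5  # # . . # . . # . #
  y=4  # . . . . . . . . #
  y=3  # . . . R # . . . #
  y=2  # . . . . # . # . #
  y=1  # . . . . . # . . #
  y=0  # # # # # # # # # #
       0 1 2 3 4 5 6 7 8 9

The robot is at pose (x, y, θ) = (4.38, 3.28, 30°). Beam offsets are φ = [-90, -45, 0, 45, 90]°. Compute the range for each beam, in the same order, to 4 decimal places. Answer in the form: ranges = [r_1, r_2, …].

ranges = [1.2400, 0.6419, 0.7159, 1.7807, 4.2955]

beam 1: φ=-90°, α=300°
  d=(0.5000,-0.8660)  start (4,3)  tX=1.2400 tY=0.3233  stride 1/|dx|=2.0000 1/|dy|=1.1547
    cross y-line → (4,2), t=0.3233
    cross x-line → (5,2), t=1.2400 (wall)
  → r_1 = 1.2400
beam 2: φ=-45°, α=345°
  d=(0.9659,-0.2588)  start (4,3)  tX=0.6419 tY=1.0818  stride 1/|dx|=1.0353 1/|dy|=3.8637
    cross x-line → (5,3), t=0.6419 (wall)
  → r_2 = 0.6419
beam 3: φ=0°, α=30°
  d=(0.8660,0.5000)  start (4,3)  tX=0.7159 tY=1.4400  stride 1/|dx|=1.1547 1/|dy|=2.0000
    cross x-line → (5,3), t=0.7159 (wall)
  → r_3 = 0.7159
beam 4: φ=45°, α=75°
  d=(0.2588,0.9659)  start (4,3)  tX=2.3955 tY=0.7454  stride 1/|dx|=3.8637 1/|dy|=1.0353
    cross y-line → (4,4), t=0.7454
    cross y-line → (4,5), t=1.7807 (wall)
  → r_4 = 1.7807
beam 5: φ=90°, α=120°
  d=(-0.5000,0.8660)  start (4,3)  tX=0.7600 tY=0.8314  stride 1/|dx|=2.0000 1/|dy|=1.1547
    cross x-line → (3,3), t=0.7600
    cross y-line → (3,4), t=0.8314
    cross y-line → (3,5), t=1.9861
    cross x-line → (2,5), t=2.7600
    cross y-line → (2,6), t=3.1408
    cross y-line → (2,7), t=4.2955 (wall)
  → r_5 = 4.2955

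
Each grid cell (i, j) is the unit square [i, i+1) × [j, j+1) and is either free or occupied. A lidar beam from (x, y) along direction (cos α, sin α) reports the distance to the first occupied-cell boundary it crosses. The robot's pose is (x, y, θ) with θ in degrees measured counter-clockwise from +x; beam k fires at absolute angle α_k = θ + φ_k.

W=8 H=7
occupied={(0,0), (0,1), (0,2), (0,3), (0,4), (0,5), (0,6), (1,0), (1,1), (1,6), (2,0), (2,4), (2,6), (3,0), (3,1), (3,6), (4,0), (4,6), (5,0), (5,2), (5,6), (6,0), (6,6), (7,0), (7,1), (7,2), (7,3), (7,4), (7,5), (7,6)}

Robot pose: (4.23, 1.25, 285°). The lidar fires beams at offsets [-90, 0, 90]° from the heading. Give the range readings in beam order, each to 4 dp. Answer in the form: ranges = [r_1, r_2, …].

ranges = [0.2381, 0.2588, 2.8677]

beam 1: φ=-90°, α=195°
  dir = (cos 195°, sin 195°) = (-0.9659, -0.2588); from cell (4,1)
  next x-line at t=0.2381, next y-line at t=0.9659; Δt_x=1.0353, Δt_y=3.8637
    x: enter (3,1) at t=0.2381 ← occupied
  → r_1 = 0.2381
beam 2: φ=0°, α=285°
  dir = (cos 285°, sin 285°) = (0.2588, -0.9659); from cell (4,1)
  next x-line at t=2.9751, next y-line at t=0.2588; Δt_x=3.8637, Δt_y=1.0353
    y: enter (4,0) at t=0.2588 ← occupied
  → r_2 = 0.2588
beam 3: φ=90°, α=15°
  dir = (cos 15°, sin 15°) = (0.9659, 0.2588); from cell (4,1)
  next x-line at t=0.7972, next y-line at t=2.8978; Δt_x=1.0353, Δt_y=3.8637
    x: enter (5,1) at t=0.7972
    x: enter (6,1) at t=1.8324
    x: enter (7,1) at t=2.8677 ← occupied
  → r_3 = 2.8677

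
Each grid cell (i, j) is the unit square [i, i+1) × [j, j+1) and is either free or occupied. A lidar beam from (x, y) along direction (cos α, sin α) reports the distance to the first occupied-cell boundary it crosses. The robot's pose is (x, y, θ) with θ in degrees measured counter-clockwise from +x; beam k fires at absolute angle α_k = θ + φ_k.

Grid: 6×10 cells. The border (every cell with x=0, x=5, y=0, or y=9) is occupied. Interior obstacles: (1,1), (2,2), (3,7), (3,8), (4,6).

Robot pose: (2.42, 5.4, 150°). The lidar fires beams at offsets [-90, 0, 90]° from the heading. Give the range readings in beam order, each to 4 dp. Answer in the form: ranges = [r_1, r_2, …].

beam 1: φ=-90°, α=60°
  dir = (cos 60°, sin 60°) = (0.5000, 0.8660); from cell (2,5)
  next x-line at t=1.1600, next y-line at t=0.6928; Δt_x=2.0000, Δt_y=1.1547
    y: enter (2,6) at t=0.6928
    x: enter (3,6) at t=1.1600
    y: enter (3,7) at t=1.8475 ← occupied
  → r_1 = 1.8475
beam 2: φ=0°, α=150°
  dir = (cos 150°, sin 150°) = (-0.8660, 0.5000); from cell (2,5)
  next x-line at t=0.4850, next y-line at t=1.2000; Δt_x=1.1547, Δt_y=2.0000
    x: enter (1,5) at t=0.4850
    y: enter (1,6) at t=1.2000
    x: enter (0,6) at t=1.6397 ← occupied
  → r_2 = 1.6397
beam 3: φ=90°, α=240°
  dir = (cos 240°, sin 240°) = (-0.5000, -0.8660); from cell (2,5)
  next x-line at t=0.8400, next y-line at t=0.4619; Δt_x=2.0000, Δt_y=1.1547
    y: enter (2,4) at t=0.4619
    x: enter (1,4) at t=0.8400
    y: enter (1,3) at t=1.6166
    y: enter (1,2) at t=2.7713
    x: enter (0,2) at t=2.8400 ← occupied
  → r_3 = 2.8400

ranges = [1.8475, 1.6397, 2.8400]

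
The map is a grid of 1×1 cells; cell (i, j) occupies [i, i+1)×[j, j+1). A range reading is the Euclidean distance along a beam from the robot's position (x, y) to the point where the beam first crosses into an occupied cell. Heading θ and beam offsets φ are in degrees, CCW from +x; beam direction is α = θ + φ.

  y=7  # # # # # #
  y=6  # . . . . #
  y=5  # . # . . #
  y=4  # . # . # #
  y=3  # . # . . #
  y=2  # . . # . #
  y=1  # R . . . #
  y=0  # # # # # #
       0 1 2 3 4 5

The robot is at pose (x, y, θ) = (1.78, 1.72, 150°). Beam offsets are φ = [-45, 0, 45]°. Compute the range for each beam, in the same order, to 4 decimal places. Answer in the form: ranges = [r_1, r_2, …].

beam 1: φ=-45°, α=105°
  cosα=-0.2588 sinα=0.9659 | (1,1) | tMaxX 3.0137 tMaxY 0.2899 | tΔX 3.8637 tΔY 1.0353
    t=0.2899 [y] (1,2)
    t=1.3252 [y] (1,3)
    t=2.3604 [y] (1,4)
    t=3.0137 [x] (0,4) — stop
  → r_1 = 3.0137
beam 2: φ=0°, α=150°
  cosα=-0.8660 sinα=0.5000 | (1,1) | tMaxX 0.9007 tMaxY 0.5600 | tΔX 1.1547 tΔY 2.0000
    t=0.5600 [y] (1,2)
    t=0.9007 [x] (0,2) — stop
  → r_2 = 0.9007
beam 3: φ=45°, α=195°
  cosα=-0.9659 sinα=-0.2588 | (1,1) | tMaxX 0.8075 tMaxY 2.7819 | tΔX 1.0353 tΔY 3.8637
    t=0.8075 [x] (0,1) — stop
  → r_3 = 0.8075

ranges = [3.0137, 0.9007, 0.8075]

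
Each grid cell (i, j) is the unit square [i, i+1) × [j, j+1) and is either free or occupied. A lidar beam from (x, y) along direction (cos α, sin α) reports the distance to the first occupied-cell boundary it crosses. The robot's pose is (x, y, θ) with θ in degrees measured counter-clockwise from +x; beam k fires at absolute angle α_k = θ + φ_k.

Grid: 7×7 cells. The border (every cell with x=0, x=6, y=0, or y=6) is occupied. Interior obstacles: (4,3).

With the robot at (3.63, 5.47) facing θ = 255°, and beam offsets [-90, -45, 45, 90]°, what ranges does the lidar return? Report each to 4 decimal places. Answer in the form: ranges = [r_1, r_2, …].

ranges = [2.0478, 3.0369, 1.6974, 2.4536]

beam 1: φ=-90°, α=165°
  direction (-0.9659, 0.2588); cell (3,5); t to first gridline: x 0.6522, y 2.0478 (then +1.0353 / +3.8637)
    (2,5) via x @ 0.6522
    (1,5) via x @ 1.6875
    (1,6) via y @ 2.0478  # hit
  → r_1 = 2.0478
beam 2: φ=-45°, α=210°
  direction (-0.8660, -0.5000); cell (3,5); t to first gridline: x 0.7275, y 0.9400 (then +1.1547 / +2.0000)
    (2,5) via x @ 0.7275
    (2,4) via y @ 0.9400
    (1,4) via x @ 1.8822
    (1,3) via y @ 2.9400
    (0,3) via x @ 3.0369  # hit
  → r_2 = 3.0369
beam 3: φ=45°, α=300°
  direction (0.5000, -0.8660); cell (3,5); t to first gridline: x 0.7400, y 0.5427 (then +2.0000 / +1.1547)
    (3,4) via y @ 0.5427
    (4,4) via x @ 0.7400
    (4,3) via y @ 1.6974  # hit
  → r_3 = 1.6974
beam 4: φ=90°, α=345°
  direction (0.9659, -0.2588); cell (3,5); t to first gridline: x 0.3831, y 1.8159 (then +1.0353 / +3.8637)
    (4,5) via x @ 0.3831
    (5,5) via x @ 1.4183
    (5,4) via y @ 1.8159
    (6,4) via x @ 2.4536  # hit
  → r_4 = 2.4536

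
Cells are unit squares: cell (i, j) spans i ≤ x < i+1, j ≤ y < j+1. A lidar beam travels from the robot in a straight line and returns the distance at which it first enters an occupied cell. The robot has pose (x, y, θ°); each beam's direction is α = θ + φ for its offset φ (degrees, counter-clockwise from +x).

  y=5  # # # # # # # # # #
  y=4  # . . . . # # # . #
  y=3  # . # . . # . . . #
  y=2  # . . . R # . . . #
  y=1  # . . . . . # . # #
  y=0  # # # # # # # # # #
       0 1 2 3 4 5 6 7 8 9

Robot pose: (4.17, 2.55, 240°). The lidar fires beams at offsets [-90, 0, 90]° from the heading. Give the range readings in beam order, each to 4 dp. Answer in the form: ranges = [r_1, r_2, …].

ranges = [1.3510, 1.7898, 0.9584]

beam 1: φ=-90°, α=150°
  dir = (cos 150°, sin 150°) = (-0.8660, 0.5000); from cell (4,2)
  next x-line at t=0.1963, next y-line at t=0.9000; Δt_x=1.1547, Δt_y=2.0000
    x: enter (3,2) at t=0.1963
    y: enter (3,3) at t=0.9000
    x: enter (2,3) at t=1.3510 ← occupied
  → r_1 = 1.3510
beam 2: φ=0°, α=240°
  dir = (cos 240°, sin 240°) = (-0.5000, -0.8660); from cell (4,2)
  next x-line at t=0.3400, next y-line at t=0.6351; Δt_x=2.0000, Δt_y=1.1547
    x: enter (3,2) at t=0.3400
    y: enter (3,1) at t=0.6351
    y: enter (3,0) at t=1.7898 ← occupied
  → r_2 = 1.7898
beam 3: φ=90°, α=330°
  dir = (cos 330°, sin 330°) = (0.8660, -0.5000); from cell (4,2)
  next x-line at t=0.9584, next y-line at t=1.1000; Δt_x=1.1547, Δt_y=2.0000
    x: enter (5,2) at t=0.9584 ← occupied
  → r_3 = 0.9584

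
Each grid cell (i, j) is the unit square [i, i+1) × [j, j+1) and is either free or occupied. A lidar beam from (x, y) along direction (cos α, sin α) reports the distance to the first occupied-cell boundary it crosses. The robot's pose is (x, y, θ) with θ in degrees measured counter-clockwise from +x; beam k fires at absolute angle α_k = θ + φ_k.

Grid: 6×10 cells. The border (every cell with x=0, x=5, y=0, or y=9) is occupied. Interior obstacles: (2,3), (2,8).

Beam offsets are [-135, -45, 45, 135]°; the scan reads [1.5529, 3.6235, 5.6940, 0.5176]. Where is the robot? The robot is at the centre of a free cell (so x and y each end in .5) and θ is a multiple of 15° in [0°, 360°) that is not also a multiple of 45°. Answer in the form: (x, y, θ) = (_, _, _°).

Candidates: 30 free-cell centres × 16 headings = 480 poses. Raycast each; keep the one whose scan matches to 4 dp.
  (3.5, 7.5, 75°): beam 1 = 3.0000 ≠ 1.5529 ✗
  (2.5, 4.5, 255°): beam 1 = 3.0000 ≠ 1.5529 ✗
  (4.5, 2.5, 195°): beam 1 = 1.0000 ≠ 1.5529 ✗
  (3.5, 2.5, 165°): beam 1 = 1.7321 ≠ 1.5529 ✗
  …
  (1.5, 2.5, 30°): r_1=1.5529, r_2=3.6235, r_3=5.6940, r_4=0.5176 — all match ✓
No second candidate reproduces the full scan.

(x, y, θ) = (1.5, 2.5, 30°)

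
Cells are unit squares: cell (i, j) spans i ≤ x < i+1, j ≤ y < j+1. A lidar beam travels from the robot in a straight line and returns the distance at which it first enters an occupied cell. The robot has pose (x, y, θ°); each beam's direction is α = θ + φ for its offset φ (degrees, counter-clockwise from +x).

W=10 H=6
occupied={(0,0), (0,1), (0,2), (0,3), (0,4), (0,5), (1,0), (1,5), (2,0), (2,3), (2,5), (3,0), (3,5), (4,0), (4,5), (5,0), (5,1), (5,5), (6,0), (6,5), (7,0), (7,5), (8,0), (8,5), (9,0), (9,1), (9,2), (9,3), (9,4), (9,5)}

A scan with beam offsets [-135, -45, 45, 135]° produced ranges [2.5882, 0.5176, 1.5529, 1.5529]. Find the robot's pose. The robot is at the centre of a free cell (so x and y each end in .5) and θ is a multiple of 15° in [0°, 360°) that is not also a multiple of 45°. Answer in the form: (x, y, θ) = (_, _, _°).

The pose lattice has 30·16 = 480 candidates. Test each by forward raycasting.
  (7.5, 4.5, 30°): beam 1 = 3.6235 ≠ 2.5882 ✗
  (2.5, 1.5, 15°): beam 1 = 0.5774 ≠ 2.5882 ✗
  (2.5, 4.5, 15°): beam 1 = 0.5774 ≠ 2.5882 ✗
  …
  (2.5, 2.5, 120°): r_1=2.5882, r_2=0.5176, r_3=1.5529, r_4=1.5529 — all match ✓
Only this pose fits every beam.

(x, y, θ) = (2.5, 2.5, 120°)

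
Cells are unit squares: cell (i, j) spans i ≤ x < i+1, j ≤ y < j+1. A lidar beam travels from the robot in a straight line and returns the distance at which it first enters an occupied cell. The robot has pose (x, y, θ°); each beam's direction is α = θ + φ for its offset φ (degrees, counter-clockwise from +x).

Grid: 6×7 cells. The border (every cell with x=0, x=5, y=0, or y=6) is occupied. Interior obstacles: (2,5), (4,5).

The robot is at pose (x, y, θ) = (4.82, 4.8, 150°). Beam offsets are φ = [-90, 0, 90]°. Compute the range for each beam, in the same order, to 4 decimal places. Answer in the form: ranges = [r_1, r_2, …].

ranges = [0.2309, 0.4000, 4.3879]

beam 1: φ=-90°, α=60°
  direction (0.5000, 0.8660); cell (4,4); t to first gridline: x 0.3600, y 0.2309 (then +2.0000 / +1.1547)
    (4,5) via y @ 0.2309  # hit
  → r_1 = 0.2309
beam 2: φ=0°, α=150°
  direction (-0.8660, 0.5000); cell (4,4); t to first gridline: x 0.9469, y 0.4000 (then +1.1547 / +2.0000)
    (4,5) via y @ 0.4000  # hit
  → r_2 = 0.4000
beam 3: φ=90°, α=240°
  direction (-0.5000, -0.8660); cell (4,4); t to first gridline: x 1.6400, y 0.9238 (then +2.0000 / +1.1547)
    (4,3) via y @ 0.9238
    (3,3) via x @ 1.6400
    (3,2) via y @ 2.0785
    (3,1) via y @ 3.2332
    (2,1) via x @ 3.6400
    (2,0) via y @ 4.3879  # hit
  → r_3 = 4.3879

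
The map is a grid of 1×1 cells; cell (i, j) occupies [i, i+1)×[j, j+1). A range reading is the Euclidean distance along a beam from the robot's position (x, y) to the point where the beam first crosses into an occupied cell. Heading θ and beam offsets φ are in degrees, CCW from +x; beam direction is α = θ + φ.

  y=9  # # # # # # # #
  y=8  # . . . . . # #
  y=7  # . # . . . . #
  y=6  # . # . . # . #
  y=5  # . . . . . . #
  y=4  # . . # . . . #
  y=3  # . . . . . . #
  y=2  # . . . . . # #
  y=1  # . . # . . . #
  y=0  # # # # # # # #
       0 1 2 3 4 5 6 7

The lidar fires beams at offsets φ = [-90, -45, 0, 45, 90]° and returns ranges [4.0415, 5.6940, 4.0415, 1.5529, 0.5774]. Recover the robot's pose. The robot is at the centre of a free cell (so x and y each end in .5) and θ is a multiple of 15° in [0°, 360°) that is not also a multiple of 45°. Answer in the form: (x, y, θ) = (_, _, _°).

(x, y, θ) = (6.5, 4.5, 240°)

Enumerate (i+0.5, j+0.5, θ) over the 41 free cells and 16 admissible headings. For each, cast all 5 beams and compare to the given ranges.
  (2.5, 4.5, 120°): beam 1 = 0.5774 ≠ 4.0415 ✗
  (4.5, 6.5, 300°): beam 2 = 1.9319 ≠ 5.6940 ✗
  (1.5, 1.5, 150°): beam 1 = 3.0000 ≠ 4.0415 ✗
  (5.5, 4.5, 300°): beam 1 = 5.1962 ≠ 4.0415 ✗
  …
  (6.5, 4.5, 240°): r_1=4.0415, r_2=5.6940, r_3=4.0415, r_4=1.5529, r_5=0.5774 — all match ✓
Unique over the lattice → pose = (6.5, 4.5, 240°).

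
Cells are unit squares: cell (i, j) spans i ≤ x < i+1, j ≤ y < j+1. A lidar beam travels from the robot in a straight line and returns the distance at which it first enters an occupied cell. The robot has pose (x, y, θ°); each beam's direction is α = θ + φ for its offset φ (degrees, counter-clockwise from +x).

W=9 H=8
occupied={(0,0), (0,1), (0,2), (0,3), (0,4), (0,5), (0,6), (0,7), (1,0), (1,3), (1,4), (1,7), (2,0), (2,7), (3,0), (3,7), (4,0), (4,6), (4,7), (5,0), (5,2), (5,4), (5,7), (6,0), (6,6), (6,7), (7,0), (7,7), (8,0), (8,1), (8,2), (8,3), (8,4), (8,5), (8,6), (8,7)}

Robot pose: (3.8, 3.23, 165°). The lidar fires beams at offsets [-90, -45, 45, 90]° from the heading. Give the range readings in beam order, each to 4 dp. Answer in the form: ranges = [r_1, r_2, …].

ranges = [2.8677, 4.3532, 3.2332, 2.3087]

beam 1: φ=-90°, α=75°
  cosα=0.2588 sinα=0.9659 | (3,3) | tMaxX 0.7727 tMaxY 0.7972 | tΔX 3.8637 tΔY 1.0353
    t=0.7727 [x] (4,3)
    t=0.7972 [y] (4,4)
    t=1.8324 [y] (4,5)
    t=2.8677 [y] (4,6) — stop
  → r_1 = 2.8677
beam 2: φ=-45°, α=120°
  cosα=-0.5000 sinα=0.8660 | (3,3) | tMaxX 1.6000 tMaxY 0.8891 | tΔX 2.0000 tΔY 1.1547
    t=0.8891 [y] (3,4)
    t=1.6000 [x] (2,4)
    t=2.0438 [y] (2,5)
    t=3.1985 [y] (2,6)
    t=3.6000 [x] (1,6)
    t=4.3532 [y] (1,7) — stop
  → r_2 = 4.3532
beam 3: φ=45°, α=210°
  cosα=-0.8660 sinα=-0.5000 | (3,3) | tMaxX 0.9238 tMaxY 0.4600 | tΔX 1.1547 tΔY 2.0000
    t=0.4600 [y] (3,2)
    t=0.9238 [x] (2,2)
    t=2.0785 [x] (1,2)
    t=2.4600 [y] (1,1)
    t=3.2332 [x] (0,1) — stop
  → r_3 = 3.2332
beam 4: φ=90°, α=255°
  cosα=-0.2588 sinα=-0.9659 | (3,3) | tMaxX 3.0910 tMaxY 0.2381 | tΔX 3.8637 tΔY 1.0353
    t=0.2381 [y] (3,2)
    t=1.2734 [y] (3,1)
    t=2.3087 [y] (3,0) — stop
  → r_4 = 2.3087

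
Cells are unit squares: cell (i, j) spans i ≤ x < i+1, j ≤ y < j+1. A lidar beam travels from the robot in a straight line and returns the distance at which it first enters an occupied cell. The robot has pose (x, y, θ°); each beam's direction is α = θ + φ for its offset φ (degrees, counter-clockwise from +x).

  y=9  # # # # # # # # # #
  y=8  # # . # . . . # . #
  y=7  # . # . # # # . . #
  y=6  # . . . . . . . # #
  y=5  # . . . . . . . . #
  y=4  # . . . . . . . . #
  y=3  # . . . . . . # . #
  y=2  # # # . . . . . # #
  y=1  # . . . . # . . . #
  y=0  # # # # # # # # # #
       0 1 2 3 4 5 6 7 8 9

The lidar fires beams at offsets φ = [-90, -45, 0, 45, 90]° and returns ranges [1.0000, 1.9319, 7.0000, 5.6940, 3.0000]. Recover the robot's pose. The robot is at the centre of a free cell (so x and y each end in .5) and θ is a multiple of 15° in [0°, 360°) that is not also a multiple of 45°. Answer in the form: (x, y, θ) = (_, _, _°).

The pose lattice has 51·16 = 816 candidates. Test each by forward raycasting.
  (7.5, 5.5, 210°): beam 1 = 1.7321 ≠ 1.0000 ✗
  (4.5, 1.5, 240°): beam 1 = 1.7321 ≠ 1.0000 ✗
  (5.5, 3.5, 165°): beam 1 = 3.6235 ≠ 1.0000 ✗
  (6.5, 6.5, 345°): beam 1 = 4.6587 ≠ 1.0000 ✗
  …
  (7.5, 6.5, 210°): r_1=1.0000, r_2=1.9319, r_3=7.0000, r_4=5.6940, r_5=3.0000 — all match ✓
Only this pose fits every beam.

(x, y, θ) = (7.5, 6.5, 210°)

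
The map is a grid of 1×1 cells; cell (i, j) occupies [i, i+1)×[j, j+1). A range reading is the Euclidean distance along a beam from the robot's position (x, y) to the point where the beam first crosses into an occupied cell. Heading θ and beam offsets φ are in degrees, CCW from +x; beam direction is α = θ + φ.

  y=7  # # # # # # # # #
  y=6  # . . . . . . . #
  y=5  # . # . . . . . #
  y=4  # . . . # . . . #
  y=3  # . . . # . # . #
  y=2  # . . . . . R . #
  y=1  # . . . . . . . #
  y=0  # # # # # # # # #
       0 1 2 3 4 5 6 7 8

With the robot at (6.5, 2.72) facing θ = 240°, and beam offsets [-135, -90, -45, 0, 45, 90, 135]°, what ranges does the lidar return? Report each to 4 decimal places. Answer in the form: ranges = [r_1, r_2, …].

beam 1: φ=-135°, α=105°
  dir = (cos 105°, sin 105°) = (-0.2588, 0.9659); from cell (6,2)
  next x-line at t=1.9319, next y-line at t=0.2899; Δt_x=3.8637, Δt_y=1.0353
    y: enter (6,3) at t=0.2899 ← occupied
  → r_1 = 0.2899
beam 2: φ=-90°, α=150°
  dir = (cos 150°, sin 150°) = (-0.8660, 0.5000); from cell (6,2)
  next x-line at t=0.5774, next y-line at t=0.5600; Δt_x=1.1547, Δt_y=2.0000
    y: enter (6,3) at t=0.5600 ← occupied
  → r_2 = 0.5600
beam 3: φ=-45°, α=195°
  dir = (cos 195°, sin 195°) = (-0.9659, -0.2588); from cell (6,2)
  next x-line at t=0.5176, next y-line at t=2.7819; Δt_x=1.0353, Δt_y=3.8637
    x: enter (5,2) at t=0.5176
    x: enter (4,2) at t=1.5529
    x: enter (3,2) at t=2.5882
    y: enter (3,1) at t=2.7819
    x: enter (2,1) at t=3.6235
    x: enter (1,1) at t=4.6587
    x: enter (0,1) at t=5.6940 ← occupied
  → r_3 = 5.6940
beam 4: φ=0°, α=240°
  dir = (cos 240°, sin 240°) = (-0.5000, -0.8660); from cell (6,2)
  next x-line at t=1.0000, next y-line at t=0.8314; Δt_x=2.0000, Δt_y=1.1547
    y: enter (6,1) at t=0.8314
    x: enter (5,1) at t=1.0000
    y: enter (5,0) at t=1.9861 ← occupied
  → r_4 = 1.9861
beam 5: φ=45°, α=285°
  dir = (cos 285°, sin 285°) = (0.2588, -0.9659); from cell (6,2)
  next x-line at t=1.9319, next y-line at t=0.7454; Δt_x=3.8637, Δt_y=1.0353
    y: enter (6,1) at t=0.7454
    y: enter (6,0) at t=1.7807 ← occupied
  → r_5 = 1.7807
beam 6: φ=90°, α=330°
  dir = (cos 330°, sin 330°) = (0.8660, -0.5000); from cell (6,2)
  next x-line at t=0.5774, next y-line at t=1.4400; Δt_x=1.1547, Δt_y=2.0000
    x: enter (7,2) at t=0.5774
    y: enter (7,1) at t=1.4400
    x: enter (8,1) at t=1.7321 ← occupied
  → r_6 = 1.7321
beam 7: φ=135°, α=15°
  dir = (cos 15°, sin 15°) = (0.9659, 0.2588); from cell (6,2)
  next x-line at t=0.5176, next y-line at t=1.0818; Δt_x=1.0353, Δt_y=3.8637
    x: enter (7,2) at t=0.5176
    y: enter (7,3) at t=1.0818
    x: enter (8,3) at t=1.5529 ← occupied
  → r_7 = 1.5529

ranges = [0.2899, 0.5600, 5.6940, 1.9861, 1.7807, 1.7321, 1.5529]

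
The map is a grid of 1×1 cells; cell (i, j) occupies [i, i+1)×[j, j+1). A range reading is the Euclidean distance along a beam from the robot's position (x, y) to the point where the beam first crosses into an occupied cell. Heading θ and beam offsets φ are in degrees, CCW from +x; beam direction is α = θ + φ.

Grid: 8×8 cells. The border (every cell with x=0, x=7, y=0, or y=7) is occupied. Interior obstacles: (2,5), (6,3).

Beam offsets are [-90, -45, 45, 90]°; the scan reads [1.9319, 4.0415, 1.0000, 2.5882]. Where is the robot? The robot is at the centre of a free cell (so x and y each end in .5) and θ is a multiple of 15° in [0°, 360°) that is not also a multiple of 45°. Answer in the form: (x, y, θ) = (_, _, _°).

Candidates: 34 free-cell centres × 16 headings = 544 poses. Raycast each; keep the one whose scan matches to 4 dp.
  (3.5, 3.5, 210°): beam 1 = 1.7321 ≠ 1.9319 ✗
  (2.5, 6.5, 105°): beam 2 = 0.5774 ≠ 4.0415 ✗
  (1.5, 6.5, 345°): beam 2 = 1.0000 ≠ 4.0415 ✗
  …
  (1.5, 4.5, 345°): r_1=1.9319, r_2=4.0415, r_3=1.0000, r_4=2.5882 — all match ✓
Only this pose fits every beam.

(x, y, θ) = (1.5, 4.5, 345°)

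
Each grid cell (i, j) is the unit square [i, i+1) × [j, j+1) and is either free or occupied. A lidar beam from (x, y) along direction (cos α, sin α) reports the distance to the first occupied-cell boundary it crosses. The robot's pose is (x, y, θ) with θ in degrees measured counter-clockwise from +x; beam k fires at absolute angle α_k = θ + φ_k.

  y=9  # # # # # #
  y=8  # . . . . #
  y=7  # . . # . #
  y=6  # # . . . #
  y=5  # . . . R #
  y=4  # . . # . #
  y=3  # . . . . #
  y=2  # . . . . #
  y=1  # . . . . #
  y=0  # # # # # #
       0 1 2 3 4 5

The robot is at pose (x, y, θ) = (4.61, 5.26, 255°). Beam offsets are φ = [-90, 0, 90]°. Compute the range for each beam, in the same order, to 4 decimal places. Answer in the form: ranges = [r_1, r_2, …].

ranges = [2.8591, 4.4103, 0.4038]

beam 1: φ=-90°, α=165°
  d=(-0.9659,0.2588)  start (4,5)  tX=0.6315 tY=2.8591  stride 1/|dx|=1.0353 1/|dy|=3.8637
    cross x-line → (3,5), t=0.6315
    cross x-line → (2,5), t=1.6668
    cross x-line → (1,5), t=2.7021
    cross y-line → (1,6), t=2.8591 (wall)
  → r_1 = 2.8591
beam 2: φ=0°, α=255°
  d=(-0.2588,-0.9659)  start (4,5)  tX=2.3569 tY=0.2692  stride 1/|dx|=3.8637 1/|dy|=1.0353
    cross y-line → (4,4), t=0.2692
    cross y-line → (4,3), t=1.3044
    cross y-line → (4,2), t=2.3397
    cross x-line → (3,2), t=2.3569
    cross y-line → (3,1), t=3.3750
    cross y-line → (3,0), t=4.4103 (wall)
  → r_2 = 4.4103
beam 3: φ=90°, α=345°
  d=(0.9659,-0.2588)  start (4,5)  tX=0.4038 tY=1.0046  stride 1/|dx|=1.0353 1/|dy|=3.8637
    cross x-line → (5,5), t=0.4038 (wall)
  → r_3 = 0.4038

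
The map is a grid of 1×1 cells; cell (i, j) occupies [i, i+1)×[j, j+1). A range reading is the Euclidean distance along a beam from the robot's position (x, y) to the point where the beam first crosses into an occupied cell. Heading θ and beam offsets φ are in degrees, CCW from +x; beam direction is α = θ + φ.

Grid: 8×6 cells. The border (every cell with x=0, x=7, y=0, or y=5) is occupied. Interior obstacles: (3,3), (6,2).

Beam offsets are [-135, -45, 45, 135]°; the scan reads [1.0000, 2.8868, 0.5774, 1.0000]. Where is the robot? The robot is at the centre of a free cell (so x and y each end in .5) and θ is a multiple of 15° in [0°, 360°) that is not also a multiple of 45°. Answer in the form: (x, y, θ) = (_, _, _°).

(x, y, θ) = (4.5, 4.5, 15°)

Enumerate (i+0.5, j+0.5, θ) over the 22 free cells and 16 admissible headings. For each, cast all 4 beams and compare to the given ranges.
  (6.5, 3.5, 165°): beam 1 = 0.5774 ≠ 1.0000 ✗
  (2.5, 4.5, 165°): beam 2 = 0.5774 ≠ 2.8868 ✗
  (5.5, 2.5, 120°): beam 1 = 0.5176 ≠ 1.0000 ✗
  …
  (4.5, 4.5, 15°): r_1=1.0000, r_2=2.8868, r_3=0.5774, r_4=1.0000 — all match ✓
Unique over the lattice → pose = (4.5, 4.5, 15°).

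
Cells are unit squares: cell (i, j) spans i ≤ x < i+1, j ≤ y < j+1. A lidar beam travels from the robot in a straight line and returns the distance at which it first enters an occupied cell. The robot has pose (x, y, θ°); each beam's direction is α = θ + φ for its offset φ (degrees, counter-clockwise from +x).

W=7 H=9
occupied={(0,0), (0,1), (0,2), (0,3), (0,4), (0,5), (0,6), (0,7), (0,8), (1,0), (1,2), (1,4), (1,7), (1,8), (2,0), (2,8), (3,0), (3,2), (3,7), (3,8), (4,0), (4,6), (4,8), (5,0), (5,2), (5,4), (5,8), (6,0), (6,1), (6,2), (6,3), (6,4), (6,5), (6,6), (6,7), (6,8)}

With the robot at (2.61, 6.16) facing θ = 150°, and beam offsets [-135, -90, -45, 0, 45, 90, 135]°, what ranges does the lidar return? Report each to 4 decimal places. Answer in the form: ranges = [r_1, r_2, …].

beam 1: φ=-135°, α=15°
  direction (0.9659, 0.2588); cell (2,6); t to first gridline: x 0.4038, y 3.2455 (then +1.0353 / +3.8637)
    (3,6) via x @ 0.4038
    (4,6) via x @ 1.4390  # hit
  → r_1 = 1.4390
beam 2: φ=-90°, α=60°
  direction (0.5000, 0.8660); cell (2,6); t to first gridline: x 0.7800, y 0.9699 (then +2.0000 / +1.1547)
    (3,6) via x @ 0.7800
    (3,7) via y @ 0.9699  # hit
  → r_2 = 0.9699
beam 3: φ=-45°, α=105°
  direction (-0.2588, 0.9659); cell (2,6); t to first gridline: x 2.3569, y 0.8696 (then +3.8637 / +1.0353)
    (2,7) via y @ 0.8696
    (2,8) via y @ 1.9049  # hit
  → r_3 = 1.9049
beam 4: φ=0°, α=150°
  direction (-0.8660, 0.5000); cell (2,6); t to first gridline: x 0.7044, y 1.6800 (then +1.1547 / +2.0000)
    (1,6) via x @ 0.7044
    (1,7) via y @ 1.6800  # hit
  → r_4 = 1.6800
beam 5: φ=45°, α=195°
  direction (-0.9659, -0.2588); cell (2,6); t to first gridline: x 0.6315, y 0.6182 (then +1.0353 / +3.8637)
    (2,5) via y @ 0.6182
    (1,5) via x @ 0.6315
    (0,5) via x @ 1.6668  # hit
  → r_5 = 1.6668
beam 6: φ=90°, α=240°
  direction (-0.5000, -0.8660); cell (2,6); t to first gridline: x 1.2200, y 0.1848 (then +2.0000 / +1.1547)
    (2,5) via y @ 0.1848
    (1,5) via x @ 1.2200
    (1,4) via y @ 1.3395  # hit
  → r_6 = 1.3395
beam 7: φ=135°, α=285°
  direction (0.2588, -0.9659); cell (2,6); t to first gridline: x 1.5068, y 0.1656 (then +3.8637 / +1.0353)
    (2,5) via y @ 0.1656
    (2,4) via y @ 1.2009
    (3,4) via x @ 1.5068
    (3,3) via y @ 2.2362
    (3,2) via y @ 3.2715  # hit
  → r_7 = 3.2715

ranges = [1.4390, 0.9699, 1.9049, 1.6800, 1.6668, 1.3395, 3.2715]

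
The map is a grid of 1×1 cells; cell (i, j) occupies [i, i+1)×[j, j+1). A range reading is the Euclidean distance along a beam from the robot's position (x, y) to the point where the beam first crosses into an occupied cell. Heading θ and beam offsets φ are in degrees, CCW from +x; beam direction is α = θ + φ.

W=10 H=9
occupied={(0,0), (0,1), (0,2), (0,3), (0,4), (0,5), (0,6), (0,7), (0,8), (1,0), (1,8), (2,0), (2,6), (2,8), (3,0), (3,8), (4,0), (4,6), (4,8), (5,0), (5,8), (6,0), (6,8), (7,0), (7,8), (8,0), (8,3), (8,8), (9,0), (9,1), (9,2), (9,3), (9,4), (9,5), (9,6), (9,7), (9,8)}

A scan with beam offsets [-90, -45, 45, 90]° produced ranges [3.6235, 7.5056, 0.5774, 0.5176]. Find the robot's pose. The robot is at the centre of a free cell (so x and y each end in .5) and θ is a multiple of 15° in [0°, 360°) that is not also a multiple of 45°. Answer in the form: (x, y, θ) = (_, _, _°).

Enumerate (i+0.5, j+0.5, θ) over the 53 free cells and 16 admissible headings. For each, cast all 4 beams and compare to the given ranges.
  (7.5, 6.5, 330°): beam 1 = 6.3509 ≠ 3.6235 ✗
  (7.5, 7.5, 345°): beam 1 = 6.7293 ≠ 3.6235 ✗
  (4.5, 2.5, 60°): beam 1 = 3.0000 ≠ 3.6235 ✗
  …
  (8.5, 7.5, 285°): r_1=3.6235, r_2=7.5056, r_3=0.5774, r_4=0.5176 — all match ✓
No second candidate reproduces the full scan.

(x, y, θ) = (8.5, 7.5, 285°)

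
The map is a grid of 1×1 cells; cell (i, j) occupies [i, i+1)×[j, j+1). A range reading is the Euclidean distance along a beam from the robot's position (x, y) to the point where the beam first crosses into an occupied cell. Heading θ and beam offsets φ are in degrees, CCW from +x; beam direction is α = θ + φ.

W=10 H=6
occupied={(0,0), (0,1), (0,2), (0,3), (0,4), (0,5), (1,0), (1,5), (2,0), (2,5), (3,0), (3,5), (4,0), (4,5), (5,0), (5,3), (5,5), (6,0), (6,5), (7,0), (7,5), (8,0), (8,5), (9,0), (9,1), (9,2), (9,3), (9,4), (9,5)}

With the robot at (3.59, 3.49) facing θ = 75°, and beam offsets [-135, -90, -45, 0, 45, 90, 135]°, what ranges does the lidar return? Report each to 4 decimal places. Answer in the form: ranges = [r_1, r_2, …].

ranges = [2.8752, 1.4597, 3.0200, 1.5633, 1.7436, 2.6814, 2.9907]

beam 1: φ=-135°, α=300°
  d=(0.5000,-0.8660)  start (3,3)  tX=0.8200 tY=0.5658  stride 1/|dx|=2.0000 1/|dy|=1.1547
    cross y-line → (3,2), t=0.5658
    cross x-line → (4,2), t=0.8200
    cross y-line → (4,1), t=1.7205
    cross x-line → (5,1), t=2.8200
    cross y-line → (5,0), t=2.8752 (wall)
  → r_1 = 2.8752
beam 2: φ=-90°, α=345°
  d=(0.9659,-0.2588)  start (3,3)  tX=0.4245 tY=1.8932  stride 1/|dx|=1.0353 1/|dy|=3.8637
    cross x-line → (4,3), t=0.4245
    cross x-line → (5,3), t=1.4597 (wall)
  → r_2 = 1.4597
beam 3: φ=-45°, α=30°
  d=(0.8660,0.5000)  start (3,3)  tX=0.4734 tY=1.0200  stride 1/|dx|=1.1547 1/|dy|=2.0000
    cross x-line → (4,3), t=0.4734
    cross y-line → (4,4), t=1.0200
    cross x-line → (5,4), t=1.6281
    cross x-line → (6,4), t=2.7828
    cross y-line → (6,5), t=3.0200 (wall)
  → r_3 = 3.0200
beam 4: φ=0°, α=75°
  d=(0.2588,0.9659)  start (3,3)  tX=1.5841 tY=0.5280  stride 1/|dx|=3.8637 1/|dy|=1.0353
    cross y-line → (3,4), t=0.5280
    cross y-line → (3,5), t=1.5633 (wall)
  → r_4 = 1.5633
beam 5: φ=45°, α=120°
  d=(-0.5000,0.8660)  start (3,3)  tX=1.1800 tY=0.5889  stride 1/|dx|=2.0000 1/|dy|=1.1547
    cross y-line → (3,4), t=0.5889
    cross x-line → (2,4), t=1.1800
    cross y-line → (2,5), t=1.7436 (wall)
  → r_5 = 1.7436
beam 6: φ=90°, α=165°
  d=(-0.9659,0.2588)  start (3,3)  tX=0.6108 tY=1.9705  stride 1/|dx|=1.0353 1/|dy|=3.8637
    cross x-line → (2,3), t=0.6108
    cross x-line → (1,3), t=1.6461
    cross y-line → (1,4), t=1.9705
    cross x-line → (0,4), t=2.6814 (wall)
  → r_6 = 2.6814
beam 7: φ=135°, α=210°
  d=(-0.8660,-0.5000)  start (3,3)  tX=0.6813 tY=0.9800  stride 1/|dx|=1.1547 1/|dy|=2.0000
    cross x-line → (2,3), t=0.6813
    cross y-line → (2,2), t=0.9800
    cross x-line → (1,2), t=1.8360
    cross y-line → (1,1), t=2.9800
    cross x-line → (0,1), t=2.9907 (wall)
  → r_7 = 2.9907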